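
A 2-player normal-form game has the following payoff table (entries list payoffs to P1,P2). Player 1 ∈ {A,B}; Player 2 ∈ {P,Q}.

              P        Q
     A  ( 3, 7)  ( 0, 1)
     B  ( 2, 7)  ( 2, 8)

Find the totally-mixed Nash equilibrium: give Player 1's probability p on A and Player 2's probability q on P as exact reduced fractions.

P1 indiff ⇒ q·3+(1-q)·0 = q·2+(1-q)·2 ⇒ q(1) = (1-q)(2) ⇒ q = 2/3
P2 indiff ⇒ p·7+(1-p)·7 = p·1+(1-p)·8 ⇒ p(6) = (1-p)(1) ⇒ p = 1/7

(p,q) = (1/7, 2/3)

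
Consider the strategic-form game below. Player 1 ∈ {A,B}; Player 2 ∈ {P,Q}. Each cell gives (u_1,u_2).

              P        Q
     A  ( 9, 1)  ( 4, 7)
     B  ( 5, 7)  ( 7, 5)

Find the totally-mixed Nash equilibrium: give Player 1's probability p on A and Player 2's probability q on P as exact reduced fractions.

P1 mixes 1/4 on A; P2 mixes 3/7 on P

P1 indiff ⇒ q·9+(1-q)·4 = q·5+(1-q)·7 ⇒ q(4) = (1-q)(3) ⇒ q = 3/7
P2 indiff ⇒ p·1+(1-p)·7 = p·7+(1-p)·5 ⇒ p(-6) = (1-p)(-2) ⇒ p = 1/4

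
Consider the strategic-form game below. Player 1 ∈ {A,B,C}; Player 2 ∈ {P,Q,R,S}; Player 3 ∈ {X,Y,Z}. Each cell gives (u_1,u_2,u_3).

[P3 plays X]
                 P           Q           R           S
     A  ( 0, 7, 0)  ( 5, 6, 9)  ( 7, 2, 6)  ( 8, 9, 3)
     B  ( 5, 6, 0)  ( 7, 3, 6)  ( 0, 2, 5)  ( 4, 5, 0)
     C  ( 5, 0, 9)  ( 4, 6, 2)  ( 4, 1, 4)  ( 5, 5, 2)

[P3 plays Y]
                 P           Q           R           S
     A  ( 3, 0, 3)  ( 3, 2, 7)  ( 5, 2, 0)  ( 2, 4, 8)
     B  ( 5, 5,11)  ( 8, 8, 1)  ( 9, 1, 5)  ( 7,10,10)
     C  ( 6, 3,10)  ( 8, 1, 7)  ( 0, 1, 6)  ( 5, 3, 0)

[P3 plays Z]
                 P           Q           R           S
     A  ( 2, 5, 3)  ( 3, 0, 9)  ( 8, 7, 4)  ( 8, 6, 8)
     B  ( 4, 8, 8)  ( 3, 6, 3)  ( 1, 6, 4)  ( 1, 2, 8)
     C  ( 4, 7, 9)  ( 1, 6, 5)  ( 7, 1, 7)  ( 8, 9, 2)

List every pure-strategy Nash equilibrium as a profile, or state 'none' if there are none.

NE set: (B,S,Y), (C,P,Y), (C,S,Z)

(A,P,X): not NE [P1→C gives 5>0; P2→S gives 9>7; P3→Z gives 3>0]
(A,P,Y): not NE [P1→C gives 6>3; P2→S gives 4>0]
(A,P,Z): not NE [P1→C gives 4>2; P2→R gives 7>5]
(A,Q,X): not NE [P1→B gives 7>5; P2→S gives 9>6]
(A,Q,Y): not NE [P1→C gives 8>3; P2→S gives 4>2; P3→Z gives 9>7]
(A,Q,Z): not NE [P2→R gives 7>0]
(A,R,X): not NE [P2→S gives 9>2]
(A,R,Y): not NE [P1→B gives 9>5; P2→S gives 4>2; P3→X gives 6>0]
(A,R,Z): not NE [P3→X gives 6>4]
(A,S,X): not NE [P3→Z gives 8>3]
(A,S,Y): not NE [P1→B gives 7>2]
(A,S,Z): not NE [P2→R gives 7>6]
(B,P,X): not NE [P3→Y gives 11>0]
(B,P,Y): not NE [P1→C gives 6>5; P2→S gives 10>5]
(B,P,Z): not NE [P3→Y gives 11>8]
(B,Q,X): not NE [P2→P gives 6>3]
(B,Q,Y): not NE [P2→S gives 10>8; P3→X gives 6>1]
(B,Q,Z): not NE [P2→P gives 8>6; P3→X gives 6>3]
(B,R,X): not NE [P1→A gives 7>0; P2→P gives 6>2]
(B,R,Y): not NE [P2→S gives 10>1]
(B,R,Z): not NE [P1→A gives 8>1; P2→P gives 8>6; P3→Y gives 5>4]
(B,S,X): not NE [P1→A gives 8>4; P2→P gives 6>5; P3→Y gives 10>0]
(B,S,Y): NE
(B,S,Z): not NE [P1→C gives 8>1; P2→P gives 8>2; P3→Y gives 10>8]
(C,P,X): not NE [P2→Q gives 6>0; P3→Y gives 10>9]
(C,P,Y): NE
(C,P,Z): not NE [P2→S gives 9>7; P3→Y gives 10>9]
(C,Q,X): not NE [P1→B gives 7>4; P3→Y gives 7>2]
(C,Q,Y): not NE [P2→S gives 3>1]
(C,Q,Z): not NE [P1→B gives 3>1; P2→S gives 9>6; P3→Y gives 7>5]
(C,R,X): not NE [P1→A gives 7>4; P2→Q gives 6>1; P3→Z gives 7>4]
(C,R,Y): not NE [P1→B gives 9>0; P2→S gives 3>1; P3→Z gives 7>6]
(C,R,Z): not NE [P1→A gives 8>7; P2→S gives 9>1]
(C,S,X): not NE [P1→A gives 8>5; P2→Q gives 6>5]
(C,S,Y): not NE [P1→B gives 7>5; P3→Z gives 2>0]
(C,S,Z): NE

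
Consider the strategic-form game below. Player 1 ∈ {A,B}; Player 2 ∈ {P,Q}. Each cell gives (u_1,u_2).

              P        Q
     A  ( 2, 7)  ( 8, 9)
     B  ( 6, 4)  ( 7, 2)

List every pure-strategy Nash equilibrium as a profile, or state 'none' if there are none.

(A,P): not NE [P1→B gives 6>2; P2→Q gives 9>7]
(A,Q): NE
(B,P): NE
(B,Q): not NE [P1→A gives 8>7; P2→P gives 4>2]

PSNE = {(A,Q), (B,P)}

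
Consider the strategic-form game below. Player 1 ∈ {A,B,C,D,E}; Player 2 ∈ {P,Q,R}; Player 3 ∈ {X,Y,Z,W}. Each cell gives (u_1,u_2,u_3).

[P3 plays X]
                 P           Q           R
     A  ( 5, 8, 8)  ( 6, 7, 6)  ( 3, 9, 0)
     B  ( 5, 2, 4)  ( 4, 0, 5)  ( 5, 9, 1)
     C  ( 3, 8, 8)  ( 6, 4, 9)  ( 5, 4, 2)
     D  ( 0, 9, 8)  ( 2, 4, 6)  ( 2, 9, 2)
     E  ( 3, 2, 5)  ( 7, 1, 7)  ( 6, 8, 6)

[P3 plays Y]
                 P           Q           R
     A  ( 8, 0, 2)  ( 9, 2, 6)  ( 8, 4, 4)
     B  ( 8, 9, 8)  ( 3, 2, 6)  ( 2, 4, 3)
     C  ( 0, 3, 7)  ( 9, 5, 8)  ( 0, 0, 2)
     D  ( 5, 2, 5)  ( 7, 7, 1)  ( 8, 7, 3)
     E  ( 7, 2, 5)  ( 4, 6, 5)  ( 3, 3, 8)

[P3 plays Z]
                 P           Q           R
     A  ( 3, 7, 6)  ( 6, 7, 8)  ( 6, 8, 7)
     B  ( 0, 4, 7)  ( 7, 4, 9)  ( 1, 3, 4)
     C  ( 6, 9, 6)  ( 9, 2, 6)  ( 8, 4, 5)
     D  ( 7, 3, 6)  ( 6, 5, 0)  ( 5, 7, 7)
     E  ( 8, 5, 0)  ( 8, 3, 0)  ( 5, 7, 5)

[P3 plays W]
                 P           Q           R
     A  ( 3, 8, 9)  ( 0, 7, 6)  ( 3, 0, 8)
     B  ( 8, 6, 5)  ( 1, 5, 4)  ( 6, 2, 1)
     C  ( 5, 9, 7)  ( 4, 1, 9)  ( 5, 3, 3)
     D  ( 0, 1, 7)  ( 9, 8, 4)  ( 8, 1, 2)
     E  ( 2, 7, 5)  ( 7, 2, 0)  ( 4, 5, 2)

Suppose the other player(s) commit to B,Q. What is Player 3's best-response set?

u_3(X vs B,Q) = 5
u_3(Y vs B,Q) = 6
u_3(Z vs B,Q) = 9
u_3(W vs B,Q) = 4
max payoff 9 at {Z}

BR_3 = {Z}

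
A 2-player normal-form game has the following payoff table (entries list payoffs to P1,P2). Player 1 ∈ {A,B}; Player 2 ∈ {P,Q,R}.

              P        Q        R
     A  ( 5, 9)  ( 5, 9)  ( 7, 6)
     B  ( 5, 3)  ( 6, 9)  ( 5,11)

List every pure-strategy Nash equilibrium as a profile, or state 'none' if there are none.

PSNE = {(A,P)}

(A,P): NE
(A,Q): not NE [P1→B gives 6>5]
(A,R): not NE [P2→Q gives 9>6]
(B,P): not NE [P2→R gives 11>3]
(B,Q): not NE [P2→R gives 11>9]
(B,R): not NE [P1→A gives 7>5]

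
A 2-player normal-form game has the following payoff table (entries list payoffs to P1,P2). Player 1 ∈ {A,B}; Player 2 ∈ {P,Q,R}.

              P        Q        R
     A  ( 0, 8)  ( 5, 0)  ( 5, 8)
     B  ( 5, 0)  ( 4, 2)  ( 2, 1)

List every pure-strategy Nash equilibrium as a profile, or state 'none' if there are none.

(A,P): not NE [P1→B gives 5>0]
(A,Q): not NE [P2→R gives 8>0]
(A,R): NE
(B,P): not NE [P2→Q gives 2>0]
(B,Q): not NE [P1→A gives 5>4]
(B,R): not NE [P1→A gives 5>2; P2→Q gives 2>1]

PSNE = {(A,R)}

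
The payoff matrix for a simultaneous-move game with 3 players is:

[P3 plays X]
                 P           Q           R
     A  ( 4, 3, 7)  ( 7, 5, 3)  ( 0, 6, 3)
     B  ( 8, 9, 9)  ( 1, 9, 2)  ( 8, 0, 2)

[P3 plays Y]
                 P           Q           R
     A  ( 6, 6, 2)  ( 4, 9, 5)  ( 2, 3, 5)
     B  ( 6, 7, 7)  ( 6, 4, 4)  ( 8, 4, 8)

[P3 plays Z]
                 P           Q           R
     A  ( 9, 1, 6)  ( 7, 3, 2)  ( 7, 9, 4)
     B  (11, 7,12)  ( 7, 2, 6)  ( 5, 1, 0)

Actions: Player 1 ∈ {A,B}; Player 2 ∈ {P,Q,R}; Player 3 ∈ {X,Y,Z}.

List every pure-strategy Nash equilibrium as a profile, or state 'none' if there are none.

Nash profiles: (B,P,Z)

(A,P,X): not NE [P1→B gives 8>4; P2→R gives 6>3]
(A,P,Y): not NE [P2→Q gives 9>6; P3→X gives 7>2]
(A,P,Z): not NE [P1→B gives 11>9; P2→R gives 9>1; P3→X gives 7>6]
(A,Q,X): not NE [P2→R gives 6>5; P3→Y gives 5>3]
(A,Q,Y): not NE [P1→B gives 6>4]
(A,Q,Z): not NE [P2→R gives 9>3; P3→Y gives 5>2]
(A,R,X): not NE [P1→B gives 8>0; P3→Y gives 5>3]
(A,R,Y): not NE [P1→B gives 8>2; P2→Q gives 9>3]
(A,R,Z): not NE [P3→Y gives 5>4]
(B,P,X): not NE [P3→Z gives 12>9]
(B,P,Y): not NE [P3→Z gives 12>7]
(B,P,Z): NE
(B,Q,X): not NE [P1→A gives 7>1; P3→Z gives 6>2]
(B,Q,Y): not NE [P2→P gives 7>4; P3→Z gives 6>4]
(B,Q,Z): not NE [P2→P gives 7>2]
(B,R,X): not NE [P2→Q gives 9>0; P3→Y gives 8>2]
(B,R,Y): not NE [P2→P gives 7>4]
(B,R,Z): not NE [P1→A gives 7>5; P2→P gives 7>1; P3→Y gives 8>0]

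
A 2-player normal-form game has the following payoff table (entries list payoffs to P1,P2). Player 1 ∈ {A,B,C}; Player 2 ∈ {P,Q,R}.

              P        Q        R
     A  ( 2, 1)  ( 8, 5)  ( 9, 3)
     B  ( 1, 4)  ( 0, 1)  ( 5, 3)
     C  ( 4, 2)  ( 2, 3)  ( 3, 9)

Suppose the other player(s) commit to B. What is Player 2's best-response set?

u_2(P vs B) = 4
u_2(Q vs B) = 1
u_2(R vs B) = 3
max payoff 4 at {P}

argmax u_2 = {P}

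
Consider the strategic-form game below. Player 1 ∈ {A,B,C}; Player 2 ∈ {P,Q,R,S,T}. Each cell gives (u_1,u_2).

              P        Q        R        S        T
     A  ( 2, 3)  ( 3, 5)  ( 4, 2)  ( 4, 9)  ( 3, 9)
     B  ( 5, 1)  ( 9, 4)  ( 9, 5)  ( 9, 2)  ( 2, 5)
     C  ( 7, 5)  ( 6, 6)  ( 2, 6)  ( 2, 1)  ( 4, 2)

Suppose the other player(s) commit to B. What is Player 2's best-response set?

argmax u_2 = {R,T}

u_2(P vs B) = 1
u_2(Q vs B) = 4
u_2(R vs B) = 5
u_2(S vs B) = 2
u_2(T vs B) = 5
max payoff 5 at {R,T}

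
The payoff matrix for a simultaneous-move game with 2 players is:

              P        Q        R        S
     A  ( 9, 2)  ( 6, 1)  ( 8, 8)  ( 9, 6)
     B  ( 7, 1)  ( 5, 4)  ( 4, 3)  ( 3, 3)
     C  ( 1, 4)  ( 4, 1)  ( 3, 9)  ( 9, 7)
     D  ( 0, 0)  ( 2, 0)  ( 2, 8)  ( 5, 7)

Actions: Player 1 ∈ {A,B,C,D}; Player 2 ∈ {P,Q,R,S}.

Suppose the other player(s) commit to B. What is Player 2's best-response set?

P2 best: {Q}

u_2(P vs B) = 1
u_2(Q vs B) = 4
u_2(R vs B) = 3
u_2(S vs B) = 3
max payoff 4 at {Q}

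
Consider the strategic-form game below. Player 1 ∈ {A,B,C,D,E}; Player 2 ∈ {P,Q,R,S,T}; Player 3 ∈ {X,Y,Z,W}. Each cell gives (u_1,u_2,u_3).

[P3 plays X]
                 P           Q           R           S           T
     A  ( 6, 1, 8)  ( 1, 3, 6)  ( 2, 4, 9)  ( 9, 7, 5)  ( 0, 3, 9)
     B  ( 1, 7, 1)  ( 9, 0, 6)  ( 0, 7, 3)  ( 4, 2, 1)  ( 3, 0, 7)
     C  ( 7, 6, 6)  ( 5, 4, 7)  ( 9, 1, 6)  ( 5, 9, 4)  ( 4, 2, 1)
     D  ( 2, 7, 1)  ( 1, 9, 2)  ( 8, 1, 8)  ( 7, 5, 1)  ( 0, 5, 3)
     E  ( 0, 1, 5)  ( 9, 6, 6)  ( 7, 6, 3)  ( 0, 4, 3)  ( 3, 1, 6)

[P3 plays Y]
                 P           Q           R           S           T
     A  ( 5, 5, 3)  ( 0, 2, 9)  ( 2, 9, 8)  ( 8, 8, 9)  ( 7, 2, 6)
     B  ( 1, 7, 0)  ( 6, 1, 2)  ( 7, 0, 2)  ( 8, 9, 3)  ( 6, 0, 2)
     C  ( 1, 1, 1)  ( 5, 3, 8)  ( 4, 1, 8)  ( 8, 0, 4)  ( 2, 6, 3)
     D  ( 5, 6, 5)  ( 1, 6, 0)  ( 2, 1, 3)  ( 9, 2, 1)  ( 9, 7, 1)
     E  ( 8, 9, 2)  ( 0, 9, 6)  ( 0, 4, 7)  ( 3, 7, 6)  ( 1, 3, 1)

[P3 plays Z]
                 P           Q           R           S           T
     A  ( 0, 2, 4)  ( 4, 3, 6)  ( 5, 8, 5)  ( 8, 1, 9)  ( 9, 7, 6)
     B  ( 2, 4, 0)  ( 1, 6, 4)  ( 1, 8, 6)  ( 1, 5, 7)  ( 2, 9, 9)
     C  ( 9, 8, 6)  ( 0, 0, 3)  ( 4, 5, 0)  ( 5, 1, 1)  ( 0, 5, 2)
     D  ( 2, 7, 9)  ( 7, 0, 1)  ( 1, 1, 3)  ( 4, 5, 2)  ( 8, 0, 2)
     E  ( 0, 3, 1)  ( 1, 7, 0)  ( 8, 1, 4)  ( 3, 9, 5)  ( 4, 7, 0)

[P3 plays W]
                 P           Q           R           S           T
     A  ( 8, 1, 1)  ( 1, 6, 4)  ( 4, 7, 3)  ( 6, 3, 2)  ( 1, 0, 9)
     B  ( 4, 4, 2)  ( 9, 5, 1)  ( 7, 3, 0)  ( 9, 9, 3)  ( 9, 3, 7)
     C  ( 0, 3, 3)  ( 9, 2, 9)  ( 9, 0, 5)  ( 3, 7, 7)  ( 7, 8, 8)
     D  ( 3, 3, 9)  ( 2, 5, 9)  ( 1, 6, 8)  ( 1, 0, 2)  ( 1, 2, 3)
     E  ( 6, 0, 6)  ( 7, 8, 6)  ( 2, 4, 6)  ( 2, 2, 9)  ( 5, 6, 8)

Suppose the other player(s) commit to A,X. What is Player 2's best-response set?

argmax u_2 = {S}

u_2(P vs A,X) = 1
u_2(Q vs A,X) = 3
u_2(R vs A,X) = 4
u_2(S vs A,X) = 7
u_2(T vs A,X) = 3
max payoff 7 at {S}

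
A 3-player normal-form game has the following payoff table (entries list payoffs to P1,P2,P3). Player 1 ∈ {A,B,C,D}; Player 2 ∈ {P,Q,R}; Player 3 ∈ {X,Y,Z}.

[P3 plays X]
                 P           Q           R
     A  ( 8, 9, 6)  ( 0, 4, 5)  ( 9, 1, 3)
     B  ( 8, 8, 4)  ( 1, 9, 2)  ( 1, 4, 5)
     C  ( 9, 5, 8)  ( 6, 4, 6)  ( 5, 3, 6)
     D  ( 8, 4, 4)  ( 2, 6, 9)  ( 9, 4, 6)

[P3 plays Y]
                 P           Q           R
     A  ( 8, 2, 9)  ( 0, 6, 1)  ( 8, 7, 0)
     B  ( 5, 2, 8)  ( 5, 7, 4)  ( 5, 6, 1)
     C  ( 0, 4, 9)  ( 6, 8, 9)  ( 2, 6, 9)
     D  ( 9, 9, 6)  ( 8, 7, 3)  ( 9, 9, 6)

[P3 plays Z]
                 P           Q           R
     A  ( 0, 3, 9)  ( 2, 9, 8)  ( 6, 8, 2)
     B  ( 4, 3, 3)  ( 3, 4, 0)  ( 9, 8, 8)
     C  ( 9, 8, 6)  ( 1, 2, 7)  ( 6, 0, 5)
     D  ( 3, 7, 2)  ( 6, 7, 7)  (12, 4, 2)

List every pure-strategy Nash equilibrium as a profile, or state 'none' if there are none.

(A,P,X): not NE [P1→C gives 9>8; P3→Z gives 9>6]
(A,P,Y): not NE [P1→D gives 9>8; P2→R gives 7>2]
(A,P,Z): not NE [P1→C gives 9>0; P2→Q gives 9>3]
(A,Q,X): not NE [P1→C gives 6>0; P2→P gives 9>4; P3→Z gives 8>5]
(A,Q,Y): not NE [P1→D gives 8>0; P2→R gives 7>6; P3→Z gives 8>1]
(A,Q,Z): not NE [P1→D gives 6>2]
(A,R,X): not NE [P2→P gives 9>1]
(A,R,Y): not NE [P1→D gives 9>8; P3→X gives 3>0]
(A,R,Z): not NE [P1→D gives 12>6; P2→Q gives 9>8; P3→X gives 3>2]
(B,P,X): not NE [P1→C gives 9>8; P2→Q gives 9>8; P3→Y gives 8>4]
(B,P,Y): not NE [P1→D gives 9>5; P2→Q gives 7>2]
(B,P,Z): not NE [P1→C gives 9>4; P2→R gives 8>3; P3→Y gives 8>3]
(B,Q,X): not NE [P1→C gives 6>1; P3→Y gives 4>2]
(B,Q,Y): not NE [P1→D gives 8>5]
(B,Q,Z): not NE [P1→D gives 6>3; P2→R gives 8>4; P3→Y gives 4>0]
(B,R,X): not NE [P1→D gives 9>1; P2→Q gives 9>4; P3→Z gives 8>5]
(B,R,Y): not NE [P1→D gives 9>5; P2→Q gives 7>6; P3→Z gives 8>1]
(B,R,Z): not NE [P1→D gives 12>9]
(C,P,X): not NE [P3→Y gives 9>8]
(C,P,Y): not NE [P1→D gives 9>0; P2→Q gives 8>4]
(C,P,Z): not NE [P3→Y gives 9>6]
(C,Q,X): not NE [P2→P gives 5>4; P3→Y gives 9>6]
(C,Q,Y): not NE [P1→D gives 8>6]
(C,Q,Z): not NE [P1→D gives 6>1; P2→P gives 8>2; P3→Y gives 9>7]
(C,R,X): not NE [P1→D gives 9>5; P2→P gives 5>3; P3→Y gives 9>6]
(C,R,Y): not NE [P1→D gives 9>2; P2→Q gives 8>6]
(C,R,Z): not NE [P1→D gives 12>6; P2→P gives 8>0; P3→Y gives 9>5]
(D,P,X): not NE [P1→C gives 9>8; P2→Q gives 6>4; P3→Y gives 6>4]
(D,P,Y): NE
(D,P,Z): not NE [P1→C gives 9>3; P3→Y gives 6>2]
(D,Q,X): not NE [P1→C gives 6>2]
(D,Q,Y): not NE [P2→R gives 9>7; P3→X gives 9>3]
(D,Q,Z): not NE [P3→X gives 9>7]
(D,R,X): not NE [P2→Q gives 6>4]
(D,R,Y): NE
(D,R,Z): not NE [P2→Q gives 7>4; P3→Y gives 6>2]

PSNE = {(D,P,Y), (D,R,Y)}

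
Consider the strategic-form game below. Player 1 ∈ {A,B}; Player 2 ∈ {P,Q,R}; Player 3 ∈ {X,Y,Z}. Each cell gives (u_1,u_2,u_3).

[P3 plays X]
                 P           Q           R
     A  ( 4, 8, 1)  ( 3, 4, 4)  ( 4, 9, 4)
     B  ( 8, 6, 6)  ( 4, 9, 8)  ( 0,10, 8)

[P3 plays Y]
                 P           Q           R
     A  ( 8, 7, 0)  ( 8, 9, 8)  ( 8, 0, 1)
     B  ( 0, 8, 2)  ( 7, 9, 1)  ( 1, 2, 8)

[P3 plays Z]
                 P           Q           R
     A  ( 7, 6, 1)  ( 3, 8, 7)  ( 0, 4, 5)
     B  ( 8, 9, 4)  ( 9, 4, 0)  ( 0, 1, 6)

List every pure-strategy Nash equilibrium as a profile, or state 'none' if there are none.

(A,P,X): not NE [P1→B gives 8>4; P2→R gives 9>8]
(A,P,Y): not NE [P2→Q gives 9>7; P3→Z gives 1>0]
(A,P,Z): not NE [P1→B gives 8>7; P2→Q gives 8>6]
(A,Q,X): not NE [P1→B gives 4>3; P2→R gives 9>4; P3→Y gives 8>4]
(A,Q,Y): NE
(A,Q,Z): not NE [P1→B gives 9>3; P3→Y gives 8>7]
(A,R,X): not NE [P3→Z gives 5>4]
(A,R,Y): not NE [P2→Q gives 9>0; P3→Z gives 5>1]
(A,R,Z): not NE [P2→Q gives 8>4]
(B,P,X): not NE [P2→R gives 10>6]
(B,P,Y): not NE [P1→A gives 8>0; P2→Q gives 9>8; P3→X gives 6>2]
(B,P,Z): not NE [P3→X gives 6>4]
(B,Q,X): not NE [P2→R gives 10>9]
(B,Q,Y): not NE [P1→A gives 8>7; P3→X gives 8>1]
(B,Q,Z): not NE [P2→P gives 9>4; P3→X gives 8>0]
(B,R,X): not NE [P1→A gives 4>0]
(B,R,Y): not NE [P1→A gives 8>1; P2→Q gives 9>2]
(B,R,Z): not NE [P2→P gives 9>1; P3→Y gives 8>6]

PSNE = {(A,Q,Y)}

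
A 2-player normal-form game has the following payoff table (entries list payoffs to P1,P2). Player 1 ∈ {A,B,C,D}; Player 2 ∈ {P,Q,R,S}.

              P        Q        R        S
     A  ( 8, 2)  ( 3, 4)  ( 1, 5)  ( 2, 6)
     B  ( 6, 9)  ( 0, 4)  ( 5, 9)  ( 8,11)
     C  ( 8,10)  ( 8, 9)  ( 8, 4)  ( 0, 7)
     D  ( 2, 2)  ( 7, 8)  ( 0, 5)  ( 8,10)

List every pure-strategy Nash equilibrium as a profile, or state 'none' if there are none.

(A,P): not NE [P2→S gives 6>2]
(A,Q): not NE [P1→C gives 8>3; P2→S gives 6>4]
(A,R): not NE [P1→C gives 8>1; P2→S gives 6>5]
(A,S): not NE [P1→D gives 8>2]
(B,P): not NE [P1→C gives 8>6; P2→S gives 11>9]
(B,Q): not NE [P1→C gives 8>0; P2→S gives 11>4]
(B,R): not NE [P1→C gives 8>5; P2→S gives 11>9]
(B,S): NE
(C,P): NE
(C,Q): not NE [P2→P gives 10>9]
(C,R): not NE [P2→P gives 10>4]
(C,S): not NE [P1→D gives 8>0; P2→P gives 10>7]
(D,P): not NE [P1→C gives 8>2; P2→S gives 10>2]
(D,Q): not NE [P1→C gives 8>7; P2→S gives 10>8]
(D,R): not NE [P1→C gives 8>0; P2→S gives 10>5]
(D,S): NE

NE set: (B,S), (C,P), (D,S)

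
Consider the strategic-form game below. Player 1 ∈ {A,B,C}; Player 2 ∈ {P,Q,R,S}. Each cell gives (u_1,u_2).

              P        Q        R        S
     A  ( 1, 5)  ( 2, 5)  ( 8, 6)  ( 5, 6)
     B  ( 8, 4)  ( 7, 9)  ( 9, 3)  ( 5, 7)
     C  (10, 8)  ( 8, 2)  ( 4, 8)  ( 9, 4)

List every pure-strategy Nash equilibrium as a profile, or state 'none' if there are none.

(A,P): not NE [P1→C gives 10>1; P2→S gives 6>5]
(A,Q): not NE [P1→C gives 8>2; P2→S gives 6>5]
(A,R): not NE [P1→B gives 9>8]
(A,S): not NE [P1→C gives 9>5]
(B,P): not NE [P1→C gives 10>8; P2→Q gives 9>4]
(B,Q): not NE [P1→C gives 8>7]
(B,R): not NE [P2→Q gives 9>3]
(B,S): not NE [P1→C gives 9>5; P2→Q gives 9>7]
(C,P): NE
(C,Q): not NE [P2→R gives 8>2]
(C,R): not NE [P1→B gives 9>4]
(C,S): not NE [P2→R gives 8>4]

Nash profiles: (C,P)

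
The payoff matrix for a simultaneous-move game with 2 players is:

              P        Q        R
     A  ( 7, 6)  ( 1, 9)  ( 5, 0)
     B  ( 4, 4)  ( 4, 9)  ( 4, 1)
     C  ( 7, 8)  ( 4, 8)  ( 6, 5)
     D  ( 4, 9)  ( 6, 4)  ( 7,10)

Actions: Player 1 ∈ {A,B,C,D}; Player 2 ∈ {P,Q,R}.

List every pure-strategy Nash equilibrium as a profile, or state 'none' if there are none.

(A,P): not NE [P2→Q gives 9>6]
(A,Q): not NE [P1→D gives 6>1]
(A,R): not NE [P1→D gives 7>5; P2→Q gives 9>0]
(B,P): not NE [P1→C gives 7>4; P2→Q gives 9>4]
(B,Q): not NE [P1→D gives 6>4]
(B,R): not NE [P1→D gives 7>4; P2→Q gives 9>1]
(C,P): NE
(C,Q): not NE [P1→D gives 6>4]
(C,R): not NE [P1→D gives 7>6; P2→Q gives 8>5]
(D,P): not NE [P1→C gives 7>4; P2→R gives 10>9]
(D,Q): not NE [P2→R gives 10>4]
(D,R): NE

PSNE = {(C,P), (D,R)}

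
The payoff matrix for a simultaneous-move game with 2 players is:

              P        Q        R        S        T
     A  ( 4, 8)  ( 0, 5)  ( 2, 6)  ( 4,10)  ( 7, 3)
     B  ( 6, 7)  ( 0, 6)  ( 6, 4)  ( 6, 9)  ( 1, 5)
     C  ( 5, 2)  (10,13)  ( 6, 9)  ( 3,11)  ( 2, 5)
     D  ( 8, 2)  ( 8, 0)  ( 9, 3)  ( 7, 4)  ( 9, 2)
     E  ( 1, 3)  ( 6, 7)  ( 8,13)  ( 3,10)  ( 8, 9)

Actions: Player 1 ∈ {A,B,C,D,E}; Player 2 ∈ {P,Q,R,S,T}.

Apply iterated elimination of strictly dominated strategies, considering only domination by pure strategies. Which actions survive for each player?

Survivors P1:{C,D} P2:{Q,S}

P1 drop A (D beats it: P:8>4 Q:8>0 R:9>2 S:7>4 T:9>7)
P1 drop B (D beats it: P:8>6 Q:8>0 R:9>6 S:7>6 T:9>1)
P1 drop E (D beats it: P:8>1 Q:8>6 R:9>8 S:7>3 T:9>8)
P2 drop P (R beats it: C:9>2 D:3>2)
P2 drop R (S beats it: C:11>9 D:4>3)
P2 drop T (S beats it: C:11>5 D:4>2)
P1→{C,D} P2→{Q,S}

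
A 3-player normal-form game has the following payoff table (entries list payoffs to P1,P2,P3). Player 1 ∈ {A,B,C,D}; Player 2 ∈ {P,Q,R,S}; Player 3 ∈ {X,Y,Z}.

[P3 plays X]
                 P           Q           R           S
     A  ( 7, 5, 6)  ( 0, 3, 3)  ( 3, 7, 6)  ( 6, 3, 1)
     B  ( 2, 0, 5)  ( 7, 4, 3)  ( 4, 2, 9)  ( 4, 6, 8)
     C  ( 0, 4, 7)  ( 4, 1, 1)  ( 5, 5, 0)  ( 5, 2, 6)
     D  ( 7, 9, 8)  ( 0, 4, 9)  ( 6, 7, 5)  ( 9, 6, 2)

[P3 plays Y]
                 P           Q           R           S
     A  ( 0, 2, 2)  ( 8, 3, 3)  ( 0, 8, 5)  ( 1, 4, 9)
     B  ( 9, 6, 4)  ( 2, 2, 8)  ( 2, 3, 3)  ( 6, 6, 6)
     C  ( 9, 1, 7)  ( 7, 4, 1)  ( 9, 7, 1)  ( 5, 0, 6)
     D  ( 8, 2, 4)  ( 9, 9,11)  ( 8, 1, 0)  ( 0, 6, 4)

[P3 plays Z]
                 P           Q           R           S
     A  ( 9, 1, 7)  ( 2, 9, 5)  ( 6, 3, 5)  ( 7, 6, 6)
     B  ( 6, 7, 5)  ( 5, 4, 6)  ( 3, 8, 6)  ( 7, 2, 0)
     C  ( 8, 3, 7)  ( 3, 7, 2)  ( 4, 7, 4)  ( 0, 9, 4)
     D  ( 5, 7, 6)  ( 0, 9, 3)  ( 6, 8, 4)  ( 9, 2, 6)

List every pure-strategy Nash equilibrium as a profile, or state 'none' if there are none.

(A,P,X): not NE [P2→R gives 7>5; P3→Z gives 7>6]
(A,P,Y): not NE [P1→C gives 9>0; P2→R gives 8>2; P3→Z gives 7>2]
(A,P,Z): not NE [P2→Q gives 9>1]
(A,Q,X): not NE [P1→B gives 7>0; P2→R gives 7>3; P3→Z gives 5>3]
(A,Q,Y): not NE [P1→D gives 9>8; P2→R gives 8>3; P3→Z gives 5>3]
(A,Q,Z): not NE [P1→B gives 5>2]
(A,R,X): not NE [P1→D gives 6>3]
(A,R,Y): not NE [P1→C gives 9>0; P3→X gives 6>5]
(A,R,Z): not NE [P2→Q gives 9>3; P3→X gives 6>5]
(A,S,X): not NE [P1→D gives 9>6; P2→R gives 7>3; P3→Y gives 9>1]
(A,S,Y): not NE [P1→B gives 6>1; P2→R gives 8>4]
(A,S,Z): not NE [P1→D gives 9>7; P2→Q gives 9>6; P3→Y gives 9>6]
(B,P,X): not NE [P1→D gives 7>2; P2→S gives 6>0]
(B,P,Y): not NE [P3→Z gives 5>4]
(B,P,Z): not NE [P1→A gives 9>6; P2→R gives 8>7]
(B,Q,X): not NE [P2→S gives 6>4; P3→Y gives 8>3]
(B,Q,Y): not NE [P1→D gives 9>2; P2→S gives 6>2]
(B,Q,Z): not NE [P2→R gives 8>4; P3→Y gives 8>6]
(B,R,X): not NE [P1→D gives 6>4; P2→S gives 6>2]
(B,R,Y): not NE [P1→C gives 9>2; P2→S gives 6>3; P3→X gives 9>3]
(B,R,Z): not NE [P1→D gives 6>3; P3→X gives 9>6]
(B,S,X): not NE [P1→D gives 9>4]
(B,S,Y): not NE [P3→X gives 8>6]
(B,S,Z): not NE [P1→D gives 9>7; P2→R gives 8>2; P3→X gives 8>0]
(C,P,X): not NE [P1→D gives 7>0; P2→R gives 5>4]
(C,P,Y): not NE [P2→R gives 7>1]
(C,P,Z): not NE [P1→A gives 9>8; P2→S gives 9>3]
(C,Q,X): not NE [P1→B gives 7>4; P2→R gives 5>1; P3→Z gives 2>1]
(C,Q,Y): not NE [P1→D gives 9>7; P2→R gives 7>4; P3→Z gives 2>1]
(C,Q,Z): not NE [P1→B gives 5>3; P2→S gives 9>7]
(C,R,X): not NE [P1→D gives 6>5; P3→Z gives 4>0]
(C,R,Y): not NE [P3→Z gives 4>1]
(C,R,Z): not NE [P1→D gives 6>4; P2→S gives 9>7]
(C,S,X): not NE [P1→D gives 9>5; P2→R gives 5>2]
(C,S,Y): not NE [P1→B gives 6>5; P2→R gives 7>0]
(C,S,Z): not NE [P1→D gives 9>0; P3→Y gives 6>4]
(D,P,X): NE
(D,P,Y): not NE [P1→C gives 9>8; P2→Q gives 9>2; P3→X gives 8>4]
(D,P,Z): not NE [P1→A gives 9>5; P2→Q gives 9>7; P3→X gives 8>6]
(D,Q,X): not NE [P1→B gives 7>0; P2→P gives 9>4; P3→Y gives 11>9]
(D,Q,Y): NE
(D,Q,Z): not NE [P1→B gives 5>0; P3→Y gives 11>3]
(D,R,X): not NE [P2→P gives 9>7]
(D,R,Y): not NE [P1→C gives 9>8; P2→Q gives 9>1; P3→X gives 5>0]
(D,R,Z): not NE [P2→Q gives 9>8; P3→X gives 5>4]
(D,S,X): not NE [P2→P gives 9>6; P3→Z gives 6>2]
(D,S,Y): not NE [P1→B gives 6>0; P2→Q gives 9>6; P3→Z gives 6>4]
(D,S,Z): not NE [P2→Q gives 9>2]

NE set: (D,P,X), (D,Q,Y)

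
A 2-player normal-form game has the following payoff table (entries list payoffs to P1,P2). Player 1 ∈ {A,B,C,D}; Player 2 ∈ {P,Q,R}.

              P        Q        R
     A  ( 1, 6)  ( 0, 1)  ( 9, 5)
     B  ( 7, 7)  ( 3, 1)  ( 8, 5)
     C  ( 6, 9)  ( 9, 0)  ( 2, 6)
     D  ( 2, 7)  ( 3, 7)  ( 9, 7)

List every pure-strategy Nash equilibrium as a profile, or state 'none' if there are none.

NE set: (B,P), (D,R)

(A,P): not NE [P1→B gives 7>1]
(A,Q): not NE [P1→C gives 9>0; P2→P gives 6>1]
(A,R): not NE [P2→P gives 6>5]
(B,P): NE
(B,Q): not NE [P1→C gives 9>3; P2→P gives 7>1]
(B,R): not NE [P1→D gives 9>8; P2→P gives 7>5]
(C,P): not NE [P1→B gives 7>6]
(C,Q): not NE [P2→P gives 9>0]
(C,R): not NE [P1→D gives 9>2; P2→P gives 9>6]
(D,P): not NE [P1→B gives 7>2]
(D,Q): not NE [P1→C gives 9>3]
(D,R): NE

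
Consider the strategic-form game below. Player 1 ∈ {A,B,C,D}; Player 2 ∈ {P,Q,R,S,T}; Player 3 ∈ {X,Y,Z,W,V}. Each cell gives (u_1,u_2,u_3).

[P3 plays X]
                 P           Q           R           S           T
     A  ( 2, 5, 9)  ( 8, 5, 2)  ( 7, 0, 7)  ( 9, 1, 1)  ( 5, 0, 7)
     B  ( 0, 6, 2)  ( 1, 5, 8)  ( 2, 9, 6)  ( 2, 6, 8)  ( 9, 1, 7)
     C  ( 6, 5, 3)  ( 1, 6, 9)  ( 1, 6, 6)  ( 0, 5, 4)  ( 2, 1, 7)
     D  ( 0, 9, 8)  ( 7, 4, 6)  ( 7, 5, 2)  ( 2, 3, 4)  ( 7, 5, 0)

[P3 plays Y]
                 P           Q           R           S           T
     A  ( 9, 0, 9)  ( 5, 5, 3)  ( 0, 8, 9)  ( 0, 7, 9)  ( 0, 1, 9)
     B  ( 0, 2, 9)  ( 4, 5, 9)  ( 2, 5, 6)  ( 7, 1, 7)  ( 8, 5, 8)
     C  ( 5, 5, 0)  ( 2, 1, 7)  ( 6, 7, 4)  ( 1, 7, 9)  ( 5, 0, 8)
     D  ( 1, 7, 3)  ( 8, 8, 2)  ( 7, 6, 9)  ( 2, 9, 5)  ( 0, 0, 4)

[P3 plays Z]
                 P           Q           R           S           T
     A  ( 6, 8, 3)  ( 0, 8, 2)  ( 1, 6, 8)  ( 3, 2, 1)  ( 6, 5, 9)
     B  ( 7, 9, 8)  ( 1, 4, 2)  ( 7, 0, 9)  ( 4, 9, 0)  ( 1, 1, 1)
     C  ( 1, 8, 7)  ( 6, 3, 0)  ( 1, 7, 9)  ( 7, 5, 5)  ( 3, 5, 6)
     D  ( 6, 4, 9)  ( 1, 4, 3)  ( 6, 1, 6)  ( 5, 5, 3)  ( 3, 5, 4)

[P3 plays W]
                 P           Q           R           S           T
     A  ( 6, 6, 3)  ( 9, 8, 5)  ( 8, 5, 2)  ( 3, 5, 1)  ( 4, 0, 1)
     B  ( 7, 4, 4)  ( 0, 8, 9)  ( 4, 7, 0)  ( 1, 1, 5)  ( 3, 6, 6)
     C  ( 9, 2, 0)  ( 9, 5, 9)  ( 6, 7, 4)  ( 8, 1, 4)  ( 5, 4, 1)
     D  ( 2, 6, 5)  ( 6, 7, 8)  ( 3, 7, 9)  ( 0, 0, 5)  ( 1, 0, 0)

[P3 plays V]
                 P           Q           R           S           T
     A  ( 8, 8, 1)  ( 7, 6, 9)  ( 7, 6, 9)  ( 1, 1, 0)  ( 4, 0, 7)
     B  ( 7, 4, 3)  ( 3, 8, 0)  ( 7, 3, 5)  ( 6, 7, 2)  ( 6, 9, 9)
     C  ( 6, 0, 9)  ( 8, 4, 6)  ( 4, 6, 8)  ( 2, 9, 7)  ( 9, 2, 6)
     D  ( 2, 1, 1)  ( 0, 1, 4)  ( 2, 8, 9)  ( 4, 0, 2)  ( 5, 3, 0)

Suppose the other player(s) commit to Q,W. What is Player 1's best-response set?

P1 best: {A,C}

u_1(A vs Q,W) = 9
u_1(B vs Q,W) = 0
u_1(C vs Q,W) = 9
u_1(D vs Q,W) = 6
max payoff 9 at {A,C}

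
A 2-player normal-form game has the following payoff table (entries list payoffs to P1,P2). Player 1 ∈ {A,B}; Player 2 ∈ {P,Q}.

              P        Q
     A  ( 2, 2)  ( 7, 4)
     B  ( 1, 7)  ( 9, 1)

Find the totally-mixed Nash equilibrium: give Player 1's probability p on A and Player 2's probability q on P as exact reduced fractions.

P1 indiff ⇒ q·2+(1-q)·7 = q·1+(1-q)·9 ⇒ q(1) = (1-q)(2) ⇒ q = 2/3
P2 indiff ⇒ p·2+(1-p)·7 = p·4+(1-p)·1 ⇒ p(-2) = (1-p)(-6) ⇒ p = 3/4

p=3/4, q=2/3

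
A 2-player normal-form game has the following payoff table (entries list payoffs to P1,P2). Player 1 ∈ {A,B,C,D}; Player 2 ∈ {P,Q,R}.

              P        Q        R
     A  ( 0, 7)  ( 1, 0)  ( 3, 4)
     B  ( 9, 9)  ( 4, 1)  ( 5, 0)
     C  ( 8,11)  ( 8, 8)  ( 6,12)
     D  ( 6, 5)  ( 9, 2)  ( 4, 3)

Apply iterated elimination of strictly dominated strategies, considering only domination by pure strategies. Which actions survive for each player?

Remaining: P1:{B,C} P2:{P,R}

P1 drop A (B beats it: P:9>0 Q:4>1 R:5>3)
P2 drop Q (P beats it: B:9>1 C:11>8 D:5>2)
P1 drop D (B beats it: P:9>6 R:5>4)
P1→{B,C} P2→{P,R}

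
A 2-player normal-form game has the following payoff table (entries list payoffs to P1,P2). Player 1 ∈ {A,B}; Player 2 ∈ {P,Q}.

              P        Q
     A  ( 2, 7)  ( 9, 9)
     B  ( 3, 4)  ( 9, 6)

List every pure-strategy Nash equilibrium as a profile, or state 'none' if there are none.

(A,P): not NE [P1→B gives 3>2; P2→Q gives 9>7]
(A,Q): NE
(B,P): not NE [P2→Q gives 6>4]
(B,Q): NE

NE set: (A,Q), (B,Q)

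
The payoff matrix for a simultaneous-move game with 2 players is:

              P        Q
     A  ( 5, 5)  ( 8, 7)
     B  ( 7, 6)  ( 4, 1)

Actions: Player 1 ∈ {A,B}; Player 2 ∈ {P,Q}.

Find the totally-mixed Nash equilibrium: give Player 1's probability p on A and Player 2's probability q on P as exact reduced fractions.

P1 mixes 5/7 on A; P2 mixes 2/3 on P

P1 indiff ⇒ q·5+(1-q)·8 = q·7+(1-q)·4 ⇒ q(-2) = (1-q)(-4) ⇒ q = 2/3
P2 indiff ⇒ p·5+(1-p)·6 = p·7+(1-p)·1 ⇒ p(-2) = (1-p)(-5) ⇒ p = 5/7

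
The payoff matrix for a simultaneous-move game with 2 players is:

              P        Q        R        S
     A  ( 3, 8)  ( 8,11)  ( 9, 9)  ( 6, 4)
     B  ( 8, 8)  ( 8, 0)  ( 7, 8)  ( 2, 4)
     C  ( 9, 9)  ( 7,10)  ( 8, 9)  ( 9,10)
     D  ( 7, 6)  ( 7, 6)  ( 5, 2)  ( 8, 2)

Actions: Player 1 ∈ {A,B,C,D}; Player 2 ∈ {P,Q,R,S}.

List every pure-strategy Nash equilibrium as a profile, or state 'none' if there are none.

PSNE = {(A,Q), (C,S)}

(A,P): not NE [P1→C gives 9>3; P2→Q gives 11>8]
(A,Q): NE
(A,R): not NE [P2→Q gives 11>9]
(A,S): not NE [P1→C gives 9>6; P2→Q gives 11>4]
(B,P): not NE [P1→C gives 9>8]
(B,Q): not NE [P2→R gives 8>0]
(B,R): not NE [P1→A gives 9>7]
(B,S): not NE [P1→C gives 9>2; P2→R gives 8>4]
(C,P): not NE [P2→S gives 10>9]
(C,Q): not NE [P1→B gives 8>7]
(C,R): not NE [P1→A gives 9>8; P2→S gives 10>9]
(C,S): NE
(D,P): not NE [P1→C gives 9>7]
(D,Q): not NE [P1→B gives 8>7]
(D,R): not NE [P1→A gives 9>5; P2→Q gives 6>2]
(D,S): not NE [P1→C gives 9>8; P2→Q gives 6>2]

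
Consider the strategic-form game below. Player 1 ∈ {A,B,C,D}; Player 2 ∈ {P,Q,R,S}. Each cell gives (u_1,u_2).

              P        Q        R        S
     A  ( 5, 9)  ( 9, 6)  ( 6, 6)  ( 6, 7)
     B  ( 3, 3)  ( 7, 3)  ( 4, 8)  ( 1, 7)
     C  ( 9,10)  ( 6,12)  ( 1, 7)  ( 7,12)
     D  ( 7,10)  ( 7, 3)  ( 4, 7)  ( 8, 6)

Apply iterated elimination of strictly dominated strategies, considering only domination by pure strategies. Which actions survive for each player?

Remaining: P1:{A,C,D} P2:{P,Q,S}

P1 drop B (A beats it: P:5>3 Q:9>7 R:6>4 S:6>1)
P2 drop R (P beats it: A:9>6 C:10>7 D:10>7)
P1→{A,C,D} P2→{P,Q,S}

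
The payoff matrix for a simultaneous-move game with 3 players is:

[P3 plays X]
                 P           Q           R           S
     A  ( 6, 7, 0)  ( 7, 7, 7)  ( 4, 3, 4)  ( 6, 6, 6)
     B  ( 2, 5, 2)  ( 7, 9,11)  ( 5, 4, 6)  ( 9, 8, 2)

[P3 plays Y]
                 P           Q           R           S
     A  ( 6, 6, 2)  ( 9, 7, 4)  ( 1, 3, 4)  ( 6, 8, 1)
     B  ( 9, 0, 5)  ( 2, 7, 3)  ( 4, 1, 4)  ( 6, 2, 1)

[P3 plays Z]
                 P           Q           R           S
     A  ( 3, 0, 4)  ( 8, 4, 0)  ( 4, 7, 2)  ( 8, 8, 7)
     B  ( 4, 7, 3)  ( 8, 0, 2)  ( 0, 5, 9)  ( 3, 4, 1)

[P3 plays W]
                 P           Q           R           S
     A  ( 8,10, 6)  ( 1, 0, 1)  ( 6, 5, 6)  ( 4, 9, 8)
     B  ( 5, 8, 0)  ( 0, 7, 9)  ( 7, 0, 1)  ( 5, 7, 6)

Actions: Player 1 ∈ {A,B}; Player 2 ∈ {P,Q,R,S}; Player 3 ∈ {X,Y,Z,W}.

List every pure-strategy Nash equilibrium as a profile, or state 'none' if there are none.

(A,P,X): not NE [P3→W gives 6>0]
(A,P,Y): not NE [P1→B gives 9>6; P2→S gives 8>6; P3→W gives 6>2]
(A,P,Z): not NE [P1→B gives 4>3; P2→S gives 8>0; P3→W gives 6>4]
(A,P,W): NE
(A,Q,X): NE
(A,Q,Y): not NE [P2→S gives 8>7; P3→X gives 7>4]
(A,Q,Z): not NE [P2→S gives 8>4; P3→X gives 7>0]
(A,Q,W): not NE [P2→P gives 10>0; P3→X gives 7>1]
(A,R,X): not NE [P1→B gives 5>4; P2→Q gives 7>3; P3→W gives 6>4]
(A,R,Y): not NE [P1→B gives 4>1; P2→S gives 8>3; P3→W gives 6>4]
(A,R,Z): not NE [P2→S gives 8>7; P3→W gives 6>2]
(A,R,W): not NE [P1→B gives 7>6; P2→P gives 10>5]
(A,S,X): not NE [P1→B gives 9>6; P2→Q gives 7>6; P3→W gives 8>6]
(A,S,Y): not NE [P3→W gives 8>1]
(A,S,Z): not NE [P3→W gives 8>7]
(A,S,W): not NE [P1→B gives 5>4; P2→P gives 10>9]
(B,P,X): not NE [P1→A gives 6>2; P2→Q gives 9>5; P3→Y gives 5>2]
(B,P,Y): not NE [P2→Q gives 7>0]
(B,P,Z): not NE [P3→Y gives 5>3]
(B,P,W): not NE [P1→A gives 8>5; P3→Y gives 5>0]
(B,Q,X): NE
(B,Q,Y): not NE [P1→A gives 9>2; P3→X gives 11>3]
(B,Q,Z): not NE [P2→P gives 7>0; P3→X gives 11>2]
(B,Q,W): not NE [P1→A gives 1>0; P2→P gives 8>7; P3→X gives 11>9]
(B,R,X): not NE [P2→Q gives 9>4; P3→Z gives 9>6]
(B,R,Y): not NE [P2→Q gives 7>1; P3→Z gives 9>4]
(B,R,Z): not NE [P1→A gives 4>0; P2→P gives 7>5]
(B,R,W): not NE [P2→P gives 8>0; P3→Z gives 9>1]
(B,S,X): not NE [P2→Q gives 9>8; P3→W gives 6>2]
(B,S,Y): not NE [P2→Q gives 7>2; P3→W gives 6>1]
(B,S,Z): not NE [P1→A gives 8>3; P2→P gives 7>4; P3→W gives 6>1]
(B,S,W): not NE [P2→P gives 8>7]

NE set: (A,P,W), (A,Q,X), (B,Q,X)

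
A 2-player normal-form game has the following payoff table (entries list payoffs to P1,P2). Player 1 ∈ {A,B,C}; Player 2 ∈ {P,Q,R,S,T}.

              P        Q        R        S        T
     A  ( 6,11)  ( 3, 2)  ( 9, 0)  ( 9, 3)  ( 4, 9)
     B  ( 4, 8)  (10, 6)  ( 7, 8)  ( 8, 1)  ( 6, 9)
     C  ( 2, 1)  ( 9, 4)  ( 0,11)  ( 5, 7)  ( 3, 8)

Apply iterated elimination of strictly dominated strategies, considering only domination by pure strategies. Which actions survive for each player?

P1 drop C (B beats it: P:4>2 Q:10>9 R:7>0 S:8>5 T:6>3)
P2 drop Q (P beats it: A:11>2 B:8>6)
P2 drop R (T beats it: A:9>0 B:9>8)
P2 drop S (P beats it: A:11>3 B:8>1)
P1→{A,B} P2→{P,T}

IESDS → P1:{A,B} P2:{P,T}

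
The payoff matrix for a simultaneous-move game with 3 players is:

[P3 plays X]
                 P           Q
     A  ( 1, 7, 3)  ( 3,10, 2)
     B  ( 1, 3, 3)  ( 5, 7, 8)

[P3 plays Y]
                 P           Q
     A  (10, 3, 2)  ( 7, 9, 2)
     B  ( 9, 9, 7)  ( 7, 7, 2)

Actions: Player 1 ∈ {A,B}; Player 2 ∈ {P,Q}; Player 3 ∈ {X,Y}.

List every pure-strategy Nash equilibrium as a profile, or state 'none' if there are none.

(A,P,X): not NE [P2→Q gives 10>7]
(A,P,Y): not NE [P2→Q gives 9>3; P3→X gives 3>2]
(A,Q,X): not NE [P1→B gives 5>3]
(A,Q,Y): NE
(B,P,X): not NE [P2→Q gives 7>3; P3→Y gives 7>3]
(B,P,Y): not NE [P1→A gives 10>9]
(B,Q,X): NE
(B,Q,Y): not NE [P2→P gives 9>7; P3→X gives 8>2]

PSNE = {(A,Q,Y), (B,Q,X)}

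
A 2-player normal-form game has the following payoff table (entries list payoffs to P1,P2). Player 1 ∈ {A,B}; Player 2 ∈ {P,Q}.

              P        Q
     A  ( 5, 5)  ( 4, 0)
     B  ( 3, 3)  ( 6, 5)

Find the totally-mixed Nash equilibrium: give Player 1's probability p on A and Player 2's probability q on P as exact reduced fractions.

P1 indiff ⇒ q·5+(1-q)·4 = q·3+(1-q)·6 ⇒ q(2) = (1-q)(2) ⇒ q = 1/2
P2 indiff ⇒ p·5+(1-p)·3 = p·0+(1-p)·5 ⇒ p(5) = (1-p)(2) ⇒ p = 2/7

P1 mixes 2/7 on A; P2 mixes 1/2 on P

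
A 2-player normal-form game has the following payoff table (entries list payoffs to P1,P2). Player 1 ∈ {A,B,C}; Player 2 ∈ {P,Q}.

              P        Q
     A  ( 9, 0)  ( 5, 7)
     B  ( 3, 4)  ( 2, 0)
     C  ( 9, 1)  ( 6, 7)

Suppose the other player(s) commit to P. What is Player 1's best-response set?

u_1(A vs P) = 9
u_1(B vs P) = 3
u_1(C vs P) = 9
max payoff 9 at {A,C}

argmax u_1 = {A,C}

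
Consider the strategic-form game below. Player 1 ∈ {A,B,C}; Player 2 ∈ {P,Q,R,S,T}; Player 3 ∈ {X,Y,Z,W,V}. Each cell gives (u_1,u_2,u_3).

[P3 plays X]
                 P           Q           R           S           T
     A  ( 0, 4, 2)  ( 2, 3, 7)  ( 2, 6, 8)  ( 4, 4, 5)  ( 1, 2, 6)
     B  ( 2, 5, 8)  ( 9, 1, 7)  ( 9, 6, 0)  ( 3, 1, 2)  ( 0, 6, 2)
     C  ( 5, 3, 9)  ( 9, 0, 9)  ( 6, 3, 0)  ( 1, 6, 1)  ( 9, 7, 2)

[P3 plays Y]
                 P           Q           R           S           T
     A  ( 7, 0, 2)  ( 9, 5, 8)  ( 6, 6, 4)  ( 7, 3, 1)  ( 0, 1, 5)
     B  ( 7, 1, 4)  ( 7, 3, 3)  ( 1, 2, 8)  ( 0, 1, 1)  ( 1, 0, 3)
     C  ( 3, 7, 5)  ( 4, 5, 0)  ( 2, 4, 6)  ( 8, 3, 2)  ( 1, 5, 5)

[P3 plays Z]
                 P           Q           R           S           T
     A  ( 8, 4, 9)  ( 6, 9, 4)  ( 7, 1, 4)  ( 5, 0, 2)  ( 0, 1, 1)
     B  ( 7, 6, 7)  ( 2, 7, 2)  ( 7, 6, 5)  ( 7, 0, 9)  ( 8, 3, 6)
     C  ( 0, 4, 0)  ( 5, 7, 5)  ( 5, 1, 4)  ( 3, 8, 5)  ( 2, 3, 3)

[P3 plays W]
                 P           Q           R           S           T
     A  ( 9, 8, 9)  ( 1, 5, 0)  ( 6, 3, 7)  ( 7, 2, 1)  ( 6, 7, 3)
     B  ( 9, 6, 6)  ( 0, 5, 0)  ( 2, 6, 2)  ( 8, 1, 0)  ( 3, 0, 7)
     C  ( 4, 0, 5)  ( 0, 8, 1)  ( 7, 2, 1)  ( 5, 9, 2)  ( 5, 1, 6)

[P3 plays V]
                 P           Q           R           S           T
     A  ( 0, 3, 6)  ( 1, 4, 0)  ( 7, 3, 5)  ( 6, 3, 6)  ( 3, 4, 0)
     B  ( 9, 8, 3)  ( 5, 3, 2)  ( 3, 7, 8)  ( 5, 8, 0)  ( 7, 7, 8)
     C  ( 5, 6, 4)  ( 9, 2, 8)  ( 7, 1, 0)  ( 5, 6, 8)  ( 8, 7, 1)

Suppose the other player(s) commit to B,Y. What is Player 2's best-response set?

argmax u_2 = {Q}

u_2(P vs B,Y) = 1
u_2(Q vs B,Y) = 3
u_2(R vs B,Y) = 2
u_2(S vs B,Y) = 1
u_2(T vs B,Y) = 0
max payoff 3 at {Q}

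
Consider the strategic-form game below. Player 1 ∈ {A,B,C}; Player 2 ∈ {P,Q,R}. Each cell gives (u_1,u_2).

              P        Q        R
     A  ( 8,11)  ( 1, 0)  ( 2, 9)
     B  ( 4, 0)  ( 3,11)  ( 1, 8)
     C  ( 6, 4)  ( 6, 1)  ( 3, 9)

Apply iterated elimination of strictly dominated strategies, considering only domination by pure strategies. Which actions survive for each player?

P1 drop B (C beats it: P:6>4 Q:6>3 R:3>1)
P2 drop Q (P beats it: A:11>0 C:4>1)
P1→{A,C} P2→{P,R}

Survivors P1:{A,C} P2:{P,R}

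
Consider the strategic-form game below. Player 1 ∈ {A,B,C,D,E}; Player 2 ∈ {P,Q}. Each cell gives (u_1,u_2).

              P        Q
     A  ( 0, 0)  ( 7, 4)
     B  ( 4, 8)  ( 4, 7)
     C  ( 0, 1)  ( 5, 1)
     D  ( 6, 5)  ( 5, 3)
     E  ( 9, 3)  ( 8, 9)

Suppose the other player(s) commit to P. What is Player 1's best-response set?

argmax u_1 = {E}

u_1(A vs P) = 0
u_1(B vs P) = 4
u_1(C vs P) = 0
u_1(D vs P) = 6
u_1(E vs P) = 9
max payoff 9 at {E}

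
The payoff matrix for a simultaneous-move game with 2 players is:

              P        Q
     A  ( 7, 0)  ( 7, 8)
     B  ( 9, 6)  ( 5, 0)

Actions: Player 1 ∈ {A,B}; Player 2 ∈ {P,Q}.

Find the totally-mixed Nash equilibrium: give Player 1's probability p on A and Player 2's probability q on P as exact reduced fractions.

P1 mixes 3/7 on A; P2 mixes 1/2 on P

P1 indiff ⇒ q·7+(1-q)·7 = q·9+(1-q)·5 ⇒ q(-2) = (1-q)(-2) ⇒ q = 1/2
P2 indiff ⇒ p·0+(1-p)·6 = p·8+(1-p)·0 ⇒ p(-8) = (1-p)(-6) ⇒ p = 3/7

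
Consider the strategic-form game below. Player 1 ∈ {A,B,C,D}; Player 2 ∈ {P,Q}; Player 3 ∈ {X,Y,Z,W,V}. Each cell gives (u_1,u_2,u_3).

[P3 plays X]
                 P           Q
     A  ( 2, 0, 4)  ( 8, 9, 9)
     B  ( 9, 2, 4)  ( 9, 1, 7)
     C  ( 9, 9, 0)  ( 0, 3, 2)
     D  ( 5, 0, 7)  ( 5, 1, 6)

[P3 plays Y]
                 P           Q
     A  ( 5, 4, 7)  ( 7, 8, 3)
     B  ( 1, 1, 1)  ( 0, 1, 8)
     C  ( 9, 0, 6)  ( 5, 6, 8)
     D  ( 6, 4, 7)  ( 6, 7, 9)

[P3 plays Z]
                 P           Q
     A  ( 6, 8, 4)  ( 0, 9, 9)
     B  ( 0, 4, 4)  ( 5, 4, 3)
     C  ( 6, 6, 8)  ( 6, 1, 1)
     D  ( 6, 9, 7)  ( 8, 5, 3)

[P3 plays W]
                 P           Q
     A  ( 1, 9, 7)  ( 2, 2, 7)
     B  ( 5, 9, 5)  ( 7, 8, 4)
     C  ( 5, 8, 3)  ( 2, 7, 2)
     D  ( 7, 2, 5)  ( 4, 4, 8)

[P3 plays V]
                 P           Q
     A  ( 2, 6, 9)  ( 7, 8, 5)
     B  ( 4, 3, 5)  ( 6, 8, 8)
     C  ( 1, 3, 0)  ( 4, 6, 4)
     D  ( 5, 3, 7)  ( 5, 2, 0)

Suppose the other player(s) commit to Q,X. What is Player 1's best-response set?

argmax u_1 = {B}

u_1(A vs Q,X) = 8
u_1(B vs Q,X) = 9
u_1(C vs Q,X) = 0
u_1(D vs Q,X) = 5
max payoff 9 at {B}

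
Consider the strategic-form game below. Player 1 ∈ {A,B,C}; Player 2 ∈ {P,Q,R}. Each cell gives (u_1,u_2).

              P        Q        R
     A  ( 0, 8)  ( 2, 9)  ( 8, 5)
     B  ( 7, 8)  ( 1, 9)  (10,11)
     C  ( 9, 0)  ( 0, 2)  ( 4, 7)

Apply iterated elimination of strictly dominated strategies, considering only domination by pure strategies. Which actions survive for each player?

P2 drop P (Q beats it: A:9>8 B:9>8 C:2>0)
P1 drop C (A beats it: Q:2>0 R:8>4)
P1→{A,B} P2→{Q,R}

Survivors P1:{A,B} P2:{Q,R}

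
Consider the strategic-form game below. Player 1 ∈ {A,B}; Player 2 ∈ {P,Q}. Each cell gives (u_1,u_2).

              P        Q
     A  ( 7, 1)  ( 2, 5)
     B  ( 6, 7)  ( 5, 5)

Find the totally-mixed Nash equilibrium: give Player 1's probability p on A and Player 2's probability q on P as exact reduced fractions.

P1 indiff ⇒ q·7+(1-q)·2 = q·6+(1-q)·5 ⇒ q(1) = (1-q)(3) ⇒ q = 3/4
P2 indiff ⇒ p·1+(1-p)·7 = p·5+(1-p)·5 ⇒ p(-4) = (1-p)(-2) ⇒ p = 1/3

p=1/3, q=3/4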